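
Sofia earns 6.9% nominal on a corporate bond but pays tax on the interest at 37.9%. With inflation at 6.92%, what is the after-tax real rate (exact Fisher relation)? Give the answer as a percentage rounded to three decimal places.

After-tax nominal return = 6.9% × (1 − 0.379) = 4.2849%.
1 + r = 1.042849 / 1.06920 = 0.975354
After-tax real rate = 0.975354 − 1 → -2.465%.

-2.465%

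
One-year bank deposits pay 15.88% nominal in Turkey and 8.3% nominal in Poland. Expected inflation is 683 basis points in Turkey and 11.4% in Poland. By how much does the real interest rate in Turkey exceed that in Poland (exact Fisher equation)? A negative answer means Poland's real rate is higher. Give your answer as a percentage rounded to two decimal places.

11.25%

Turkey: (1 + 0.1588)/(1 + 0.0683) − 1 = 8.4714%
Poland: (1 + 0.0830)/(1 + 0.1140) − 1 = -2.7828%
Differential = 8.4714% − (-2.7828%) = 11.2542% → 11.25%.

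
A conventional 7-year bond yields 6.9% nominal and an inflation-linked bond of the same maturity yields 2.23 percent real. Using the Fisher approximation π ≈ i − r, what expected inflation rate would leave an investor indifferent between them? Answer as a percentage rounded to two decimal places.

4.67%

π ≈ i − r = 6.9% − 2.23% → 4.67%.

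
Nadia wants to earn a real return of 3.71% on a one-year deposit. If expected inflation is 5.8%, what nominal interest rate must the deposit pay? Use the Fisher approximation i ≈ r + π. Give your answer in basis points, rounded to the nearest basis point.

951 basis points

i ≈ r + π = 3.71% + 5.8% = 951 basis points.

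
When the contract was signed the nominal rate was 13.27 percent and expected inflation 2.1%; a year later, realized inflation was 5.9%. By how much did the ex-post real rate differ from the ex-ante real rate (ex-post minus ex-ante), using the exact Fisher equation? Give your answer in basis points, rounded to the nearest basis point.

Ex-ante: (1 + 0.1327)/(1 + 0.0210) − 1 = 10.9403%
Ex-post: (1 + 0.1327)/(1 + 0.0590) − 1 = 6.9594%
Difference (ex-post − ex-ante) = -3.9809% → -398 basis points.

-398 basis points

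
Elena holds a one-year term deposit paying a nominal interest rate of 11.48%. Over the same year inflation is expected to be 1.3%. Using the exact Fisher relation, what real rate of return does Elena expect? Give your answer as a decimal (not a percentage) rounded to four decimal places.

0.1005

By the Fisher relation, 1 + r = (1 + i)/(1 + π).
1 + r = 1.11480 / 1.01300 = 1.100494
r = 1.100494 − 1 = 10.0494%, i.e. 0.1005.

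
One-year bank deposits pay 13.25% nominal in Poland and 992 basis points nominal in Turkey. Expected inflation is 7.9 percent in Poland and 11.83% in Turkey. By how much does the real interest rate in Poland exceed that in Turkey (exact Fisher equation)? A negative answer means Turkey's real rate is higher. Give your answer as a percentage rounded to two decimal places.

Poland: (1 + 0.1325)/(1 + 0.0790) − 1 = 4.9583%
Turkey: (1 + 0.0992)/(1 + 0.1183) − 1 = -1.7079%
Differential = 4.9583% − (-1.7079%) = 6.6662% → 6.67%.

6.67%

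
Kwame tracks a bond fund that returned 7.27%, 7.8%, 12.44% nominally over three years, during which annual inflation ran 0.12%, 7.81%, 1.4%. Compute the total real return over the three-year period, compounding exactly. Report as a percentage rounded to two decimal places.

18.80%

Nominal growth factor = 1.0727 × 1.0780 × 1.1244 = 1.300223
Price-level growth factor = 1.0012 × 1.0781 × 1.0140 = 1.094505
Real growth factor = 1.300223 / 1.094505 = 1.187955
Total real return = 1.187955 − 1 → 18.80%.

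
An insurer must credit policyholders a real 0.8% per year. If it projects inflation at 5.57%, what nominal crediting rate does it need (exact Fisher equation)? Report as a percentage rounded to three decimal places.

(1 + i) = (1 + r)(1 + π) = 1.00800 × 1.05570 = 1.0641456
i = 1.0641456 − 1, so the required nominal rate is 6.415%.

6.415%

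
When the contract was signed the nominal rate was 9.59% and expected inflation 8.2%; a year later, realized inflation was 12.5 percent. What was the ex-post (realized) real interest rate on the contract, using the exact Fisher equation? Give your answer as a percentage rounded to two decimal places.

Ex-post: (1 + 0.0959)/(1 + 0.1250) − 1 = -2.5867%
So the realized real rate is -2.59%.

-2.59%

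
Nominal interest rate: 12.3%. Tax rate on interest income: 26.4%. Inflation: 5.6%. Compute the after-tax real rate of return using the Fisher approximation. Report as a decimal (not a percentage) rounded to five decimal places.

After-tax nominal return = 12.3% × (1 − 0.264) = 9.0528%.
r ≈ 9.0528% − 5.6% → 0.03453.

0.03453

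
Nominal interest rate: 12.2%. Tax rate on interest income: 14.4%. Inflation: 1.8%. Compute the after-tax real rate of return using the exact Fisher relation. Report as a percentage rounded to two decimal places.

8.49%

After-tax nominal return = 12.2% × (1 − 0.144) = 10.4432%.
1 + r = 1.104432 / 1.01800 = 1.084904
After-tax real rate = 1.084904 − 1 → 8.49%.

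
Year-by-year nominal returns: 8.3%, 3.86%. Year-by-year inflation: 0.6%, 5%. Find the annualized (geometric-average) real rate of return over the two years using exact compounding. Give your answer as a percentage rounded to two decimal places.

Nominal growth factor = 1.0830 × 1.0386 = 1.12480380
Price-level growth factor = 1.0060 × 1.0500 = 1.05630000
Real growth factor = 1.12480380 / 1.05630000 = 1.06485260
Annualized real rate = 1.06485260^(1/2) − 1 = 3.1917% → 3.19%.

3.19%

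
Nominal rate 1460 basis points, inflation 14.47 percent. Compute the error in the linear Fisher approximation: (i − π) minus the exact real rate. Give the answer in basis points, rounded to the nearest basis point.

Approximate: r ≈ 14.600% − 14.470% = 0.1300%
Exact: (1 + 0.1460)/(1 + 0.1447) − 1 = 0.1136%
Error = 0.1300% − 0.1136% = 0.0164% → 2 basis points.

2 basis points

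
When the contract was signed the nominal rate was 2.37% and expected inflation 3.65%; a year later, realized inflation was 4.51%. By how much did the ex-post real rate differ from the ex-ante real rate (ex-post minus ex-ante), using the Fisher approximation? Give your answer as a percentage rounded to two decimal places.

-0.86%

Ex-ante: 2.37% − 3.65% = -1.280%
Ex-post: 2.37% − 4.51% = -2.140%
Difference (ex-post − ex-ante) = -0.8600% → -0.86%.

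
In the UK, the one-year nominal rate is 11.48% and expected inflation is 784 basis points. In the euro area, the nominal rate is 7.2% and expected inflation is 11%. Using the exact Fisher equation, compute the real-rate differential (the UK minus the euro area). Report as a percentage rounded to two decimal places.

The UK: (1 + 0.1148)/(1 + 0.0784) − 1 = 3.3754%
The euro area: (1 + 0.0720)/(1 + 0.1100) − 1 = -3.4234%
Differential = 3.3754% − (-3.4234%) = 6.7988% → 6.80%.

6.80%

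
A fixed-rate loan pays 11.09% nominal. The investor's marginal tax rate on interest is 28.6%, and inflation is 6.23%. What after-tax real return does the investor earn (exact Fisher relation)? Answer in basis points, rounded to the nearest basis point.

After-tax nominal return = 11.09% × (1 − 0.286) = 7.91826%.
1 + r = 1.0791826 / 1.06230 = 1.015892
After-tax real rate = 1.015892 − 1 → 159 basis points.

159 basis points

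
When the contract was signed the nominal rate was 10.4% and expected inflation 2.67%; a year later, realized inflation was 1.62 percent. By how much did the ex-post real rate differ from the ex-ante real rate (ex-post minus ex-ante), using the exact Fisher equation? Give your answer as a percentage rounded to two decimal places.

1.11%

Ex-ante: (1 + 0.1040)/(1 + 0.0267) − 1 = 7.5290%
Ex-post: (1 + 0.1040)/(1 + 0.0162) − 1 = 8.6400%
Difference (ex-post − ex-ante) = 1.1111% → 1.11%.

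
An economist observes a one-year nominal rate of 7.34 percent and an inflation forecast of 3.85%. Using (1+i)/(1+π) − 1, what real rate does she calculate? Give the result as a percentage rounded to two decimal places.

1 + r = 1.07340 / 1.03850 = 1.033606
r = 1.033606 − 1 = 3.3606%, i.e. 3.36%.

3.36%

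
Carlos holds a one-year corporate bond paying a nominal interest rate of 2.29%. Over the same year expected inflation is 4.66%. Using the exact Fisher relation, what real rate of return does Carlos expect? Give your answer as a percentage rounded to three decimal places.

-2.264%

By the Fisher relation, 1 + r = (1 + i)/(1 + π).
1 + r = 1.02290 / 1.04660 = 0.9773552
r = 0.9773552 − 1 = -2.26448%, i.e. -2.264%.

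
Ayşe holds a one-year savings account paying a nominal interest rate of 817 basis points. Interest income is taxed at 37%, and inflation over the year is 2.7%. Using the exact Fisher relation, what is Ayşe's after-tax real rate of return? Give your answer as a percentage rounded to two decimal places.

2.38%

After-tax nominal return = 8.17% × (1 − 0.37) = 5.1471%.
1 + r = 1.051471 / 1.02700 = 1.023828
After-tax real rate = 1.023828 − 1 → 2.38%.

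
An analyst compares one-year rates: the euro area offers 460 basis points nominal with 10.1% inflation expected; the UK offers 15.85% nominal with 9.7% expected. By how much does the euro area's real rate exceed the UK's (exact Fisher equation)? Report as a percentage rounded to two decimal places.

-10.60%

The euro area: (1 + 0.0460)/(1 + 0.1010) − 1 = -4.9955%
The UK: (1 + 0.1585)/(1 + 0.0970) − 1 = 5.6062%
Differential = -4.9955% − 5.6062% = -10.6017% → -10.60%.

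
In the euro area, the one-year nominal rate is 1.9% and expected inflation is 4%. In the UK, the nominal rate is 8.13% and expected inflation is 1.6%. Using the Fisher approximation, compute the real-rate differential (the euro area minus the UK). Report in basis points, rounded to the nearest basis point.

-863 basis points

The euro area: 1.9% − 4% = -2.100%
The UK: 8.13% − 1.6% = 6.530%
Differential = -8.630% → -863 basis points.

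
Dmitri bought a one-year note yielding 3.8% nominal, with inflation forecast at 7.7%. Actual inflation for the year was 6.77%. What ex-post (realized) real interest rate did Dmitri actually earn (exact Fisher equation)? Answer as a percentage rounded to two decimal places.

Ex-post: (1 + 0.0380)/(1 + 0.0677) − 1 = -2.7817%
So the realized real rate is -2.78%.

-2.78%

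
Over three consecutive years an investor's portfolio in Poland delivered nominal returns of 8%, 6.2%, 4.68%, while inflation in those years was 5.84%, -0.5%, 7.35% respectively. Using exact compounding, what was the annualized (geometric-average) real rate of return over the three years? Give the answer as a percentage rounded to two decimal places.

Compound the nominal returns: 1.0800 × 1.0620 × 1.0468 = 1.20063773.
Compound inflation: 1.0584 × 0.9950 × 1.0735 = 1.13051144.
Deflate: 1.20063773 / 1.13051144 = 1.06203059.
Annualized real rate = 1.06203059^(1/3) − 1 = 2.0263% → 2.03%.

2.03%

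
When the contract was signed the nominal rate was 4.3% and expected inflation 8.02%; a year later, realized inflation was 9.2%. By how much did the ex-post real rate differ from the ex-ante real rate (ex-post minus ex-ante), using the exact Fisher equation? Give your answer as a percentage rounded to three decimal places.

Ex-ante: (1 + 0.0430)/(1 + 0.0802) − 1 = -3.4438%
Ex-post: (1 + 0.0430)/(1 + 0.0920) − 1 = -4.4872%
Difference (ex-post − ex-ante) = -1.0434% → -1.043%.

-1.043%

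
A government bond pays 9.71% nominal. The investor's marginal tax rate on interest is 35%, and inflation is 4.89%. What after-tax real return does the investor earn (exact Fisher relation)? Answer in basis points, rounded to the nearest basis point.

136 basis points

After-tax nominal return = 9.71% × (1 − 0.35) = 6.3115%.
1 + r = 1.063115 / 1.04890 = 1.013552
After-tax real rate = 1.013552 − 1 → 136 basis points.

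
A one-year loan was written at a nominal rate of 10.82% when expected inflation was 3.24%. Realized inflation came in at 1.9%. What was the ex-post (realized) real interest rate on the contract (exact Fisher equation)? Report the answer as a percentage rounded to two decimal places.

8.75%

Ex-post: (1 + 0.1082)/(1 + 0.0190) − 1 = 8.7537%
So the realized real rate is 8.75%.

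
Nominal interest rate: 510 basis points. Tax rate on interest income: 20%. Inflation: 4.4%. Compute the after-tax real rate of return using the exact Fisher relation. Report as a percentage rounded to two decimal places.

After-tax nominal return = 5.1% × (1 − 0.2) = 4.0800%.
1 + r = 1.04080 / 1.04400 = 0.996935
After-tax real rate = 0.996935 − 1 → -0.31%.

-0.31%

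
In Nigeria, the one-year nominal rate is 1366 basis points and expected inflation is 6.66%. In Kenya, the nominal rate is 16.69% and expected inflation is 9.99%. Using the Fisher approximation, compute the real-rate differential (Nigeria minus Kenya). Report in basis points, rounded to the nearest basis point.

Nigeria: 13.66% − 6.66% = 7.000%
Kenya: 16.69% − 9.99% = 6.700%
Differential = 0.300% → 30 basis points.

30 basis points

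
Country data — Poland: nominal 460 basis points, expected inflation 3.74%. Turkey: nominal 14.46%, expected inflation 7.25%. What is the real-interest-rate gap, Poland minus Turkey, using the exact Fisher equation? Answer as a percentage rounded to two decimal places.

-5.89%

Poland: (1 + 0.0460)/(1 + 0.0374) − 1 = 0.8290%
Turkey: (1 + 0.1446)/(1 + 0.0725) − 1 = 6.7226%
Differential = 0.8290% − 6.7226% = -5.8936% → -5.89%.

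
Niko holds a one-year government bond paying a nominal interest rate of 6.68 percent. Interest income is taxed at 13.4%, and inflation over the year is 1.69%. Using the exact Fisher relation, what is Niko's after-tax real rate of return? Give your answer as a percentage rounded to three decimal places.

After-tax nominal return = 6.68% × (1 − 0.134) = 5.78488%.
1 + r = 1.0578488 / 1.01690 = 1.040268
After-tax real rate = 1.040268 − 1 → 4.027%.

4.027%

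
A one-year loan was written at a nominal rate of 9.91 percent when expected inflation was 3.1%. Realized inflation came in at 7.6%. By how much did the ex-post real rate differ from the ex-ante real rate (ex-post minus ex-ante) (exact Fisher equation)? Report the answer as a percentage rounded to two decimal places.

Ex-ante: (1 + 0.0991)/(1 + 0.0310) − 1 = 6.6052%
Ex-post: (1 + 0.0991)/(1 + 0.0760) − 1 = 2.1468%
Difference (ex-post − ex-ante) = -4.4584% → -4.46%.

-4.46%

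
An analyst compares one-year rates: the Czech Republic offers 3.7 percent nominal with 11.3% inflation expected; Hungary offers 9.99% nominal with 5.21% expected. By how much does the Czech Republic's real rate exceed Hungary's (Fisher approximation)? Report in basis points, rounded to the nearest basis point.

-1238 basis points

The Czech Republic: 3.7% − 11.3% = -7.600%
Hungary: 9.99% − 5.21% = 4.780%
Differential = -12.380% → -1238 basis points.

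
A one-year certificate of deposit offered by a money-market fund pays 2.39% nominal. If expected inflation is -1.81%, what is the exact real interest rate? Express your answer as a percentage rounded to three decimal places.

By the Fisher equation, 1 + r = (1 + i)/(1 + π).
1 + r = 1.02390 / 0.98190 = 1.042774
r = 1.042774 − 1 = 4.2774%, i.e. 4.277%.

4.277%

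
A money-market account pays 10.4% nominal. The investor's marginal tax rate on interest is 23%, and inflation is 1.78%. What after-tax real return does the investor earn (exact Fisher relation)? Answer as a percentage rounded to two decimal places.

6.12%

After-tax nominal return = 10.4% × (1 − 0.23) = 8.0080%.
1 + r = 1.08008 / 1.01780 = 1.061191
After-tax real rate = 1.061191 − 1 → 6.12%.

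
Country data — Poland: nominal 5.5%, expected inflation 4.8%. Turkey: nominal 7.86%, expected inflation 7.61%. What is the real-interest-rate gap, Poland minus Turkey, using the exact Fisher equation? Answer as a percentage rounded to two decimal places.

Poland: (1 + 0.0550)/(1 + 0.0480) − 1 = 0.6679%
Turkey: (1 + 0.0786)/(1 + 0.0761) − 1 = 0.2323%
Differential = 0.6679% − 0.2323% = 0.4356% → 0.44%.

0.44%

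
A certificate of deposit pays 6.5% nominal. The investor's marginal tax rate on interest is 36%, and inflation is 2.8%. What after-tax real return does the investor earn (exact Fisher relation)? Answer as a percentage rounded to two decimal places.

After-tax nominal return = 6.5% × (1 − 0.36) = 4.1600%.
1 + r = 1.04160 / 1.02800 = 1.013230
After-tax real rate = 1.013230 − 1 → 1.32%.

1.32%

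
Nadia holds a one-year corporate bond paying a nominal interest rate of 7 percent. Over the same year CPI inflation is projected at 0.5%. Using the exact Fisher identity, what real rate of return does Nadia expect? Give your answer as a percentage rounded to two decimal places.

6.47%

1 + r = 1.07000 / 1.00500 = 1.064677
r = 1.064677 − 1 = 6.4677%, i.e. 6.47%.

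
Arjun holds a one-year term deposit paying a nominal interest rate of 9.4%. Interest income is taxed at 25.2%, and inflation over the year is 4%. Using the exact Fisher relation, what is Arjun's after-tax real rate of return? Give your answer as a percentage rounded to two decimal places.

2.91%

After-tax nominal return = 9.4% × (1 − 0.252) = 7.0312%.
1 + r = 1.070312 / 1.04000 = 1.029146
After-tax real rate = 1.029146 − 1 → 2.91%.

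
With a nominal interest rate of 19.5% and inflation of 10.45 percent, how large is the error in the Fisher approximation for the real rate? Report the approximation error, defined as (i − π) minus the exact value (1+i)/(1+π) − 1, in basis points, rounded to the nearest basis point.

Approximate: r ≈ 19.500% − 10.450% = 9.0500%
Exact: (1 + 0.1950)/(1 + 0.1045) − 1 = 8.1938%
Error = 9.0500% − 8.1938% = 0.8562% → 86 basis points.

86 basis points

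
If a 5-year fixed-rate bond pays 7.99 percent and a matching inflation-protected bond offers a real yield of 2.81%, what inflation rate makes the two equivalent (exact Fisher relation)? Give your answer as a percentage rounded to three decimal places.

5.038%

(1 + π) = (1 + i)/(1 + r) = 1.07990 / 1.02810 = 1.050384
Break-even inflation = 1.050384 − 1 → 5.038%.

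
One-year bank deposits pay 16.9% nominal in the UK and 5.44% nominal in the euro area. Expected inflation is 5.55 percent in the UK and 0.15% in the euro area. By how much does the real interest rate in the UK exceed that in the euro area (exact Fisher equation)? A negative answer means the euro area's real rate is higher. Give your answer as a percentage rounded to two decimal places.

5.47%

The UK: (1 + 0.1690)/(1 + 0.0555) − 1 = 10.7532%
The euro area: (1 + 0.0544)/(1 + 0.0015) − 1 = 5.2821%
Differential = 10.7532% − 5.2821% = 5.4711% → 5.47%.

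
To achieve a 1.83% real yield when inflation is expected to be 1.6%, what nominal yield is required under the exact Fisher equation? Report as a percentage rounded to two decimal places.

(1 + i) = (1 + r)(1 + π) = 1.01830 × 1.01600 = 1.0345928
i = 1.0345928 − 1, so the required nominal rate is 3.46%.

3.46%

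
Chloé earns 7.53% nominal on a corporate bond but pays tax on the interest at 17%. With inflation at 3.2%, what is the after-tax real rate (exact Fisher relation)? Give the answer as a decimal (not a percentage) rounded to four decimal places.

0.0296

After-tax nominal return = 7.53% × (1 − 0.17) = 6.2499%.
1 + r = 1.062499 / 1.03200 = 1.029553
After-tax real rate = 1.029553 − 1 → 0.0296.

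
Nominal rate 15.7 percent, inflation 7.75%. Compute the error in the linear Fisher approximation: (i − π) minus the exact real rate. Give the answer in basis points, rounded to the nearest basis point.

57 basis points

Approximate: r ≈ 15.700% − 7.750% = 7.9500%
Exact: (1 + 0.1570)/(1 + 0.0775) − 1 = 7.3782%
Error = 7.9500% − 7.3782% = 0.5718% → 57 basis points.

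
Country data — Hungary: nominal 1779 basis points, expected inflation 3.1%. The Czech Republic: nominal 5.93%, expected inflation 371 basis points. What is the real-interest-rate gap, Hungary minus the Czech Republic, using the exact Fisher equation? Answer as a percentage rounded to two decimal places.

12.11%

Hungary: (1 + 0.1779)/(1 + 0.0310) − 1 = 14.2483%
The Czech Republic: (1 + 0.0593)/(1 + 0.0371) − 1 = 2.1406%
Differential = 14.2483% − 2.1406% = 12.1077% → 12.11%.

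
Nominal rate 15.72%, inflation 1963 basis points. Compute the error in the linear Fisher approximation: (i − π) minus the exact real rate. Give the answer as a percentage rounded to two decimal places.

-0.64%

Approximate: r ≈ 15.720% − 19.630% = -3.9100%
Exact: (1 + 0.1572)/(1 + 0.1963) − 1 = -3.2684%
Error = -3.9100% − (-3.2684%) = -0.6416% → -0.64%.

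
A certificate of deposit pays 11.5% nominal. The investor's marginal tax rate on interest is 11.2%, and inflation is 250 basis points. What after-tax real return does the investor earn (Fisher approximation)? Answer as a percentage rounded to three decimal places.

7.712%

After-tax nominal return = 11.5% × (1 − 0.112) = 10.2120%.
r ≈ 10.2120% − 2.5% → 7.712%.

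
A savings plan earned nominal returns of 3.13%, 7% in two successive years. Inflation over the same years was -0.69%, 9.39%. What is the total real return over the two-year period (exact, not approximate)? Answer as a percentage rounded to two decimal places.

1.58%

Compound the nominal returns: 1.0313 × 1.0700 = 1.103491.
Compound inflation: 0.9931 × 1.0939 = 1.086352.
Deflate: 1.103491 / 1.086352 = 1.015777.
Total real return = 1.015777 − 1 → 1.58%.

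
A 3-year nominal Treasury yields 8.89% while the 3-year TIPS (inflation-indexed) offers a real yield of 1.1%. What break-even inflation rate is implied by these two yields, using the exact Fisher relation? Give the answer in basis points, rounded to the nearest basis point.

771 basis points

(1 + π) = (1 + i)/(1 + r) = 1.08890 / 1.01100 = 1.077052
Break-even inflation = 1.077052 − 1 → 771 basis points.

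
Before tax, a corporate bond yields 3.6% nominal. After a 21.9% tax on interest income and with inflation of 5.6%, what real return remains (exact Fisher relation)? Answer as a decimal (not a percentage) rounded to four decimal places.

-0.0264

After-tax nominal return = 3.6% × (1 − 0.219) = 2.8116%.
1 + r = 1.028116 / 1.05600 = 0.973595
After-tax real rate = 0.973595 − 1 → -0.0264.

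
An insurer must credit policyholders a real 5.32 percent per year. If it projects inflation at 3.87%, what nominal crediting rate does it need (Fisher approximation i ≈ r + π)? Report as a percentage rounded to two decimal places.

9.19%

i ≈ r + π = 5.32% + 3.87% = 9.19%.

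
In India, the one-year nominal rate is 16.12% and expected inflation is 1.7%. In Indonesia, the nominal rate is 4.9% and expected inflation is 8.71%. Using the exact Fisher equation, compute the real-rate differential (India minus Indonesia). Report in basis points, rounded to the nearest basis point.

India: (1 + 0.1612)/(1 + 0.0170) − 1 = 14.1790%
Indonesia: (1 + 0.0490)/(1 + 0.0871) − 1 = -3.5047%
Differential = 14.1790% − (-3.5047%) = 17.6837% → 1768 basis points.

1768 basis points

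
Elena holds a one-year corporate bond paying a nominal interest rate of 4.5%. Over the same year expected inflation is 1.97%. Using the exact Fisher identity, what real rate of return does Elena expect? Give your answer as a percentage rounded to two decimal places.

2.48%

1 + r = 1.04500 / 1.01970 = 1.024811
r = 1.024811 − 1 = 2.4811%, i.e. 2.48%.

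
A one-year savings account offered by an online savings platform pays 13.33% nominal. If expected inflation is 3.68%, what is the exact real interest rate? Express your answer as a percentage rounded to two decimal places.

9.31%

1 + r = 1.13330 / 1.03680 = 1.093075
r = 1.093075 − 1 = 9.3075%, i.e. 9.31%.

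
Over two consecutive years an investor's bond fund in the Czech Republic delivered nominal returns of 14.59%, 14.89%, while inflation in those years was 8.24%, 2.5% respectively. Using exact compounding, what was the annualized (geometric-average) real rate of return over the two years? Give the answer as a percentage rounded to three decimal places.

8.933%

Nominal growth factor = 1.1459 × 1.1489 = 1.31652451
Price-level growth factor = 1.0824 × 1.0250 = 1.10946000
Real growth factor = 1.31652451 / 1.10946000 = 1.18663540
Annualized real rate = 1.18663540^(1/2) − 1 = 8.9328% → 8.933%.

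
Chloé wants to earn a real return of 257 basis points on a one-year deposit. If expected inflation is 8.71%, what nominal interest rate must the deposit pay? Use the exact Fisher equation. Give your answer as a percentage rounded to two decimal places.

(1 + i) = (1 + r)(1 + π) = 1.02570 × 1.08710 = 1.11503847
i = 1.11503847 − 1, so the required nominal rate is 11.50%.

11.50%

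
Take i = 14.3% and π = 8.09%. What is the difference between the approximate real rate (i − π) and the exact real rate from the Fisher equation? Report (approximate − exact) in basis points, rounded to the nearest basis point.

Approximate: r ≈ 14.300% − 8.090% = 6.2100%
Exact: (1 + 0.1430)/(1 + 0.0809) − 1 = 5.7452%
Error = 6.2100% − 5.7452% = 0.4648% → 46 basis points.

46 basis points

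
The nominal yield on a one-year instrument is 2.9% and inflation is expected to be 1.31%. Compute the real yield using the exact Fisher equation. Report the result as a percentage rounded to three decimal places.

By the Fisher relation, 1 + r = (1 + i)/(1 + π).
1 + r = 1.02900 / 1.01310 = 1.015694
r = 1.015694 − 1 = 1.5694%, i.e. 1.569%.

1.569%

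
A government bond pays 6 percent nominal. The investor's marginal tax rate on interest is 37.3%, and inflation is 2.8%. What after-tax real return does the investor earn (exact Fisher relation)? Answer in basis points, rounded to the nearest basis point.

94 basis points

After-tax nominal return = 6% × (1 − 0.373) = 3.7620%.
1 + r = 1.03762 / 1.02800 = 1.009358
After-tax real rate = 1.009358 − 1 → 94 basis points.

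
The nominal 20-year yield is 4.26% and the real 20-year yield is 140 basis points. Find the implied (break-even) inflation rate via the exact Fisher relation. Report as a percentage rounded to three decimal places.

(1 + π) = (1 + i)/(1 + r) = 1.04260 / 1.01400 = 1.0282051
Break-even inflation = 1.0282051 − 1 → 2.821%.

2.821%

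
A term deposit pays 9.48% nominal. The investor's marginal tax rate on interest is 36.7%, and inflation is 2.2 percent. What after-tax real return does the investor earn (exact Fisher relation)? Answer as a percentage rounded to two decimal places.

3.72%

After-tax nominal return = 9.48% × (1 − 0.367) = 6.00084%.
1 + r = 1.0600084 / 1.02200 = 1.037190
After-tax real rate = 1.037190 − 1 → 3.72%.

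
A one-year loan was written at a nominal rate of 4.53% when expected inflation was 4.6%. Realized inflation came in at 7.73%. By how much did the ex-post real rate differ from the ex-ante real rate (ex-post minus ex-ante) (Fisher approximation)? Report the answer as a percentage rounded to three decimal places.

-3.130%

Ex-ante: 4.53% − 4.6% = -0.070%
Ex-post: 4.53% − 7.73% = -3.200%
Difference (ex-post − ex-ante) = -3.1300% → -3.130%.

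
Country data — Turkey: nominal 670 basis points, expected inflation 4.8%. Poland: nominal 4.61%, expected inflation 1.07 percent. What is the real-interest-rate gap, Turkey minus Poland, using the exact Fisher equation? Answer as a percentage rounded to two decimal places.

Turkey: (1 + 0.0670)/(1 + 0.0480) − 1 = 1.8130%
Poland: (1 + 0.0461)/(1 + 0.0107) − 1 = 3.5025%
Differential = 1.8130% − 3.5025% = -1.6895% → -1.69%.

-1.69%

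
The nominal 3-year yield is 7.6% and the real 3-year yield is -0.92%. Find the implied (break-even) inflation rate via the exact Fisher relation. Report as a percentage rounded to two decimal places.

8.60%

(1 + π) = (1 + i)/(1 + r) = 1.07600 / 0.99080 = 1.085991
Break-even inflation = 1.085991 − 1 → 8.60%.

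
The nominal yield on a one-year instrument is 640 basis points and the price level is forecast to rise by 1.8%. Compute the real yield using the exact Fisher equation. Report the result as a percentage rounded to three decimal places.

4.519%

1 + r = 1.06400 / 1.01800 = 1.045187
r = 1.045187 − 1 = 4.5187%, i.e. 4.519%.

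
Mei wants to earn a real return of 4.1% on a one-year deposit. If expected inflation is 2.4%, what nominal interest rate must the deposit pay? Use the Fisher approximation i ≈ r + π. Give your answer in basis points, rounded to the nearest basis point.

i ≈ r + π = 4.1% + 2.4% = 650 basis points.

650 basis points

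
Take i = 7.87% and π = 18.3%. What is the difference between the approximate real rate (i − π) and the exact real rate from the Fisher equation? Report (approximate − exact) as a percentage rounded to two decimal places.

Approximate: r ≈ 7.870% − 18.300% = -10.4300%
Exact: (1 + 0.0787)/(1 + 0.1830) − 1 = -8.8166%
Error = -10.4300% − (-8.8166%) = -1.6134% → -1.61%.

-1.61%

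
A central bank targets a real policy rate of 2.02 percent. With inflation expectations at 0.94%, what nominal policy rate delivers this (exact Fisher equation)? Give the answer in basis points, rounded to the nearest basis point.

298 basis points

(1 + i) = (1 + r)(1 + π) = 1.02020 × 1.00940 = 1.02978988
i = 1.02978988 − 1, so the required nominal rate is 298 basis points.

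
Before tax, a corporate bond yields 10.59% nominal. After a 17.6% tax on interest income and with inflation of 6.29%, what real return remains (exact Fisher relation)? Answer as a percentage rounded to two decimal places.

After-tax nominal return = 10.59% × (1 − 0.176) = 8.72616%.
1 + r = 1.0872616 / 1.06290 = 1.022920
After-tax real rate = 1.022920 − 1 → 2.29%.

2.29%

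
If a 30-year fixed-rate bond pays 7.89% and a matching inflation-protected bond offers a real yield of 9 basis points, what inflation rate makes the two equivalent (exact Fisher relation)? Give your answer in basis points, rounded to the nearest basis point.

779 basis points

(1 + π) = (1 + i)/(1 + r) = 1.07890 / 1.00090 = 1.077930
Break-even inflation = 1.077930 − 1 → 779 basis points.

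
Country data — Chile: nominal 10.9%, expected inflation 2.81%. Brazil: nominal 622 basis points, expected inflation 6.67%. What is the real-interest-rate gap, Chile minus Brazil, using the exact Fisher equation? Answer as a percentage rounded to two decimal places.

8.29%

Chile: (1 + 0.1090)/(1 + 0.0281) − 1 = 7.8689%
Brazil: (1 + 0.0622)/(1 + 0.0667) − 1 = -0.4219%
Differential = 7.8689% − (-0.4219%) = 8.2907% → 8.29%.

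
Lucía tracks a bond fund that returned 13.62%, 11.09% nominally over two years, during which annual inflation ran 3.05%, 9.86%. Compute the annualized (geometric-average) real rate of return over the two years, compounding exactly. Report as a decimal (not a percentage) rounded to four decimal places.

Compound the nominal returns: 1.1362 × 1.1109 = 1.26220458.
Compound inflation: 1.0305 × 1.0986 = 1.13210730.
Deflate: 1.26220458 / 1.13210730 = 1.11491603.
Annualized real rate = 1.11491603^(1/2) − 1 = 5.5896% → 0.0559.

0.0559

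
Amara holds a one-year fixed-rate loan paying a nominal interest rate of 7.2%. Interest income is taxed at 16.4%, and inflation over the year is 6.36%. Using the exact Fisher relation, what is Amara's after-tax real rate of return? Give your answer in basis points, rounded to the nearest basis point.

-32 basis points

After-tax nominal return = 7.2% × (1 − 0.164) = 6.0192%.
1 + r = 1.060192 / 1.06360 = 0.996796
After-tax real rate = 0.996796 − 1 → -32 basis points.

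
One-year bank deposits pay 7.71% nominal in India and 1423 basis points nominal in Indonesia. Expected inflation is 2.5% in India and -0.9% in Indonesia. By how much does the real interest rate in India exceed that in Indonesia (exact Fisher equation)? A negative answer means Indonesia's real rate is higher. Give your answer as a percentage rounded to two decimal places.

India: (1 + 0.0771)/(1 + 0.0250) − 1 = 5.0829%
Indonesia: (1 + 0.1423)/(1 − 0.0090) − 1 = 15.2674%
Differential = 5.0829% − 15.2674% = -10.1845% → -10.18%.

-10.18%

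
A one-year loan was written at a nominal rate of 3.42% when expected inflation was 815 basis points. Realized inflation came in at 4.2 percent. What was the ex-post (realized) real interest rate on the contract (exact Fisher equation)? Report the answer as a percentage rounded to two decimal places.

-0.75%

Ex-post: (1 + 0.0342)/(1 + 0.0420) − 1 = -0.7486%
So the realized real rate is -0.75%.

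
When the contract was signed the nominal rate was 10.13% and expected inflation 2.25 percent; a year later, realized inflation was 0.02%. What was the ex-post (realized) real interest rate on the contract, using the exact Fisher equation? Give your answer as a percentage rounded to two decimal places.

Ex-post: (1 + 0.1013)/(1 + 0.0002) − 1 = 10.1080%
So the realized real rate is 10.11%.

10.11%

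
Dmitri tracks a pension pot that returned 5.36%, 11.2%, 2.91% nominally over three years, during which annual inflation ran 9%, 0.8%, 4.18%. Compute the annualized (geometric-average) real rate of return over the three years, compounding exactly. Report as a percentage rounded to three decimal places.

1.747%

Compound the nominal returns: 1.0536 × 1.1120 × 1.0291 = 1.20569685.
Compound inflation: 1.0900 × 1.0080 × 1.0418 = 1.14464650.
Deflate: 1.20569685 / 1.14464650 = 1.05333556.
Annualized real rate = 1.05333556^(1/3) − 1 = 1.7471% → 1.747%.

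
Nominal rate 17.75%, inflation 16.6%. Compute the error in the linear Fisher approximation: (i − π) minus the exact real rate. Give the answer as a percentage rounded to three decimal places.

Approximate: r ≈ 17.750% − 16.600% = 1.1500%
Exact: (1 + 0.1775)/(1 + 0.1660) − 1 = 0.9863%
Error = 1.1500% − 0.9863% = 0.1637% → 0.164%.

0.164%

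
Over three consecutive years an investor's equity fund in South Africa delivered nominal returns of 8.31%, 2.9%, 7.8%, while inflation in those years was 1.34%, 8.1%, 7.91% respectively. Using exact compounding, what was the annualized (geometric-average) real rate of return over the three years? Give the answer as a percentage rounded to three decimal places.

0.541%

Nominal growth factor = 1.0831 × 1.0290 × 1.0780 = 1.20144167
Price-level growth factor = 1.0134 × 1.0810 × 1.0791 = 1.18213830
Real growth factor = 1.20144167 / 1.18213830 = 1.01632920
Annualized real rate = 1.01632920^(1/3) − 1 = 0.5414% → 0.541%.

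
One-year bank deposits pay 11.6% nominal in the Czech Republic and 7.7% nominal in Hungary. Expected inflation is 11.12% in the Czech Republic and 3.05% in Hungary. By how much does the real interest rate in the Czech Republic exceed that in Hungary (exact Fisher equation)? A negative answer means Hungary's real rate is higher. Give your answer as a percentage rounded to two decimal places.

The Czech Republic: (1 + 0.1160)/(1 + 0.1112) − 1 = 0.4320%
Hungary: (1 + 0.0770)/(1 + 0.0305) − 1 = 4.5124%
Differential = 0.4320% − 4.5124% = -4.0804% → -4.08%.

-4.08%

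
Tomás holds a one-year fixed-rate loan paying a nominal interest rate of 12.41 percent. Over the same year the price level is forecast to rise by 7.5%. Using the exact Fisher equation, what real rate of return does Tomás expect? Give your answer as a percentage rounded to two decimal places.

By the Fisher equation, 1 + r = (1 + i)/(1 + π).
1 + r = 1.12410 / 1.07500 = 1.045674
r = 1.045674 − 1 = 4.5674%, i.e. 4.57%.

4.57%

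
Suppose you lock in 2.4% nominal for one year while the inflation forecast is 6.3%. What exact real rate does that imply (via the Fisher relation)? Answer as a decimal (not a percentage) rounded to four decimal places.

1 + r = 1.02400 / 1.06300 = 0.963311
r = 0.963311 − 1 = -3.6689%, i.e. -0.0367.

-0.0367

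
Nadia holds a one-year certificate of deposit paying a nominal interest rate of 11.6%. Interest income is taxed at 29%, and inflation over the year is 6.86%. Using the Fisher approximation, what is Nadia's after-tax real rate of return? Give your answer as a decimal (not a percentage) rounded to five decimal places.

After-tax nominal return = 11.6% × (1 − 0.29) = 8.2360%.
r ≈ 8.2360% − 6.86% → 0.01376.

0.01376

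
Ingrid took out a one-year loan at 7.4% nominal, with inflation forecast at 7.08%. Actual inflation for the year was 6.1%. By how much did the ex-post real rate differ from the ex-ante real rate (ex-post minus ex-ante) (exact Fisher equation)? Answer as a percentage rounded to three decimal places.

Ex-ante: (1 + 0.0740)/(1 + 0.0708) − 1 = 0.2988%
Ex-post: (1 + 0.0740)/(1 + 0.0610) − 1 = 1.2253%
Difference (ex-post − ex-ante) = 0.9264% → 0.926%.

0.926%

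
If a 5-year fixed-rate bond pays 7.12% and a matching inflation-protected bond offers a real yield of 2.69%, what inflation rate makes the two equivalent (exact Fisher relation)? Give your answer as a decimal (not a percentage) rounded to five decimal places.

(1 + π) = (1 + i)/(1 + r) = 1.07120 / 1.02690 = 1.043140
Break-even inflation = 1.043140 − 1 → 0.04314.

0.04314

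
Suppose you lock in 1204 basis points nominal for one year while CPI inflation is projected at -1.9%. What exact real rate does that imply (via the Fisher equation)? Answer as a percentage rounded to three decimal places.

1 + r = 1.12040 / 0.98100 = 1.142100
r = 1.142100 − 1 = 14.2100%, i.e. 14.210%.

14.210%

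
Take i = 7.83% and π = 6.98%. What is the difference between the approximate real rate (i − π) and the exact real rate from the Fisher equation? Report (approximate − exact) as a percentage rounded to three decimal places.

0.055%

Approximate: r ≈ 7.830% − 6.980% = 0.8500%
Exact: (1 + 0.0783)/(1 + 0.0698) − 1 = 0.79454%
Error = 0.8500% − 0.79454% = 0.05546% → 0.055%.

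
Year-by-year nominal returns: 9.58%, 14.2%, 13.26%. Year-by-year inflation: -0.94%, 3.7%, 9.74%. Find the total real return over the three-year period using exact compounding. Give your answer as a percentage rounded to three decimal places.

25.728%

Compound the nominal returns: 1.0958 × 1.1420 × 1.1326 = 1.417340.
Compound inflation: 0.9906 × 1.0370 × 1.0974 = 1.127307.
Deflate: 1.417340 / 1.127307 = 1.257280.
Total real return = 1.257280 − 1 → 25.728%.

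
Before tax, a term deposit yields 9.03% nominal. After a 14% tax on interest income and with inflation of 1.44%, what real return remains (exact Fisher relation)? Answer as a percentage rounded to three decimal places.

6.236%

After-tax nominal return = 9.03% × (1 − 0.14) = 7.7658%.
1 + r = 1.077658 / 1.01440 = 1.062360
After-tax real rate = 1.062360 − 1 → 6.236%.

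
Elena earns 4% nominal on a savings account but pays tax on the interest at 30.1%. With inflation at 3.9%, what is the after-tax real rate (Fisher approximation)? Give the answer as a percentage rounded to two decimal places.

After-tax nominal return = 4% × (1 − 0.301) = 2.7960%.
r ≈ 2.7960% − 3.9% → -1.10%.

-1.10%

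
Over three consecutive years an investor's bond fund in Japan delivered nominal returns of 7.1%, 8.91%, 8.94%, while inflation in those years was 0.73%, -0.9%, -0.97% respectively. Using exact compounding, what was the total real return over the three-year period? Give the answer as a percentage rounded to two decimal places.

Nominal growth factor = 1.0710 × 1.0891 × 1.0894 = 1.270705
Price-level growth factor = 1.0073 × 0.9910 × 0.9903 = 0.988551
Real growth factor = 1.270705 / 0.988551 = 1.285421
Total real return = 1.285421 − 1 → 28.54%.

28.54%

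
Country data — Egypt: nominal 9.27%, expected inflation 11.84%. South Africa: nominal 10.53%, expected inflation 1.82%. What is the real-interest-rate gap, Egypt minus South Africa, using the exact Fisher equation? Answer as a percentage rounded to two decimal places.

-10.85%

Egypt: (1 + 0.0927)/(1 + 0.1184) − 1 = -2.2979%
South Africa: (1 + 0.1053)/(1 + 0.0182) − 1 = 8.5543%
Differential = -2.2979% − 8.5543% = -10.8522% → -10.85%.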